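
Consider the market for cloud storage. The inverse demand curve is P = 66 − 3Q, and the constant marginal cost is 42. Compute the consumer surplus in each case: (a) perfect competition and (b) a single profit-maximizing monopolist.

Competitive firms price at marginal cost: P = 42, giving Q = 8.
CS = ½·(66 − 42)·8 = 96.
Monopoly sets MR = MC: 66 − 6Q = 42 ⇒ Q = 4, P = 66 − 3·4 = 54.
CS = ½·(66 − 54)·4 = 24.

Competition: CS = 96; Monopoly: CS = 24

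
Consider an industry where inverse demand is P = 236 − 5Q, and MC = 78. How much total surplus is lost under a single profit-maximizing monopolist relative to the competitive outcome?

DWL = 624.1

Competitive firms price at marginal cost: P = 78, giving Q = 31.6.
Monopoly sets MR = MC: 236 − 10Q = 78 ⇒ Q = 15.8, P = 236 − 5·15.8 = 157.
DWL is the triangle between Q = 15.8 and Q = 31.6: ½·(31.6 − 15.8)·(157 − 78) = 624.1.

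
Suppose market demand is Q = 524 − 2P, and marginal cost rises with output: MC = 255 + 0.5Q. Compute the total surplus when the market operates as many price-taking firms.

Inverting demand: P = 262 − 0.5Q.
Competitive equilibrium sets price equal to marginal cost: 262 − 0.5Q = 255 + 0.5Q, so Q = 7 and P = 258.5.
CS = ½·(262 − 258.5)·7 = 12.25; PS = (258.5·7 − 255·7 − ½·0.5·7²) = 12.25; TS = 24.5.

TS = 24.5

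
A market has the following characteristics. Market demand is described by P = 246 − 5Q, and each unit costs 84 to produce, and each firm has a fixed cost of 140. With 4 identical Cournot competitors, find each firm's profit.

With 4 symmetric Cournot firms, each firm's FOC gives 246 − 25q = 84, so q = 6.48, Q = 4·6.48 = 25.92, and P = 116.4.
Each firm's profit = (116.4 − 84)·6.48 − 140 = 69.952.

π_i = 69.952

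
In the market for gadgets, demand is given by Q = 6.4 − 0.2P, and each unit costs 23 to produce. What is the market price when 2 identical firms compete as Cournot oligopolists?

P = 26

Inverting demand: P = 32 − 5Q.
In a 2-firm Cournot equilibrium, symmetry and the first-order condition give q = (32 − 23)/(15) = 0.6. So Q = 1.2 and P = 26.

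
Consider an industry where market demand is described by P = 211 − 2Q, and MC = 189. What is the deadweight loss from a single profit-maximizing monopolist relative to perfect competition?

Under competition P = MC = 189, so Q = (211 − 189)/2 = 11.
The monopolist equates marginal revenue to marginal cost: 211 − 4Q = 189, so Q = 5.5. From demand, P = 200.
DWL is the triangle between Q = 5.5 and Q = 11: ½·(11 − 5.5)·(200 − 189) = 30.25.

DWL = 30.25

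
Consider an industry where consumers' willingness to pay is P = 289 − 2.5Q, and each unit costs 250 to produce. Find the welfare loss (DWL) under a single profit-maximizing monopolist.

Perfect competition: P = MC = 250, so 289 − 2.5Q = 250 and Q = 15.6.
Monopoly sets MR = MC: 289 − 5Q = 250 ⇒ Q = 7.8, P = 289 − 2.5·7.8 = 269.5.
DWL is the triangle between Q = 7.8 and Q = 15.6: ½·(15.6 − 7.8)·(269.5 − 250) = 76.05.

DWL = 76.05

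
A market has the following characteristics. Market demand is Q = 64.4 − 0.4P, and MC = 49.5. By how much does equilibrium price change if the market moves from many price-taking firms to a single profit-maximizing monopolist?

Equilibrium price rises by 55.75

Inverting demand: P = 161 − 2.5Q.
Perfect competition: P = MC = 49.5, so 161 − 2.5Q = 49.5 and Q = 44.6.
A monopolist chooses Q where MR = MC. MR = 161 − 5Q; setting this equal to 49.5 gives Q = 22.3 and P = 105.25.
Change in equilibrium price: 105.25 − 49.5 = 55.75.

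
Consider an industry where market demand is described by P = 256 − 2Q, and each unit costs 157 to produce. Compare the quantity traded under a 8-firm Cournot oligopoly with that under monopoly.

With 8 symmetric Cournot firms, each firm's FOC gives 256 − 18q = 157, so q = 5.5, Q = 8·5.5 = 44, and P = 168.
The monopolist equates marginal revenue to marginal cost: 256 − 4Q = 157, so Q = 24.75. From demand, P = 206.5.

Cournot: Q = 44; Monopoly: Q = 24.75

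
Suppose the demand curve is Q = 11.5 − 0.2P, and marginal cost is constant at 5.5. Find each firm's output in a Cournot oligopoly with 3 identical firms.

q_i = 2.6

Inverting demand: P = 57.5 − 5Q.
Cournot with 3 identical firms: the symmetric best-response condition is 57.5 − 20q = 5.5. Each firm produces q = 2.6, total output Q = 7.8, price P = 18.5.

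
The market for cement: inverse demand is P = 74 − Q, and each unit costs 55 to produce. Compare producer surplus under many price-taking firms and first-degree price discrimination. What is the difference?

PS rises by 180.5

Under competition P = MC = 55, so Q = (74 − 55)/1 = 19.
PS = (55 − 55)·19 = 0.
With perfect price discrimination, output is the efficient level Q = 19 (where demand meets MC), but every buyer pays their willingness to pay: CS = 0 and PS = total surplus.
PS = ½·(74 − 55)·19 = 180.5.
Change in producer surplus: 180.5 − 0 = 180.5.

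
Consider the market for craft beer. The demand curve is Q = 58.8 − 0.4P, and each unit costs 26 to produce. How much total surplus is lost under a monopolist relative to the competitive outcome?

Inverting demand: P = 147 − 2.5Q.
Competitive firms price at marginal cost: P = 26, giving Q = 48.4.
The monopolist equates marginal revenue to marginal cost: 147 − 5Q = 26, so Q = 24.2. From demand, P = 86.5.
DWL is the triangle between Q = 24.2 and Q = 48.4: ½·(48.4 − 24.2)·(86.5 − 26) = 732.05.

DWL = 732.05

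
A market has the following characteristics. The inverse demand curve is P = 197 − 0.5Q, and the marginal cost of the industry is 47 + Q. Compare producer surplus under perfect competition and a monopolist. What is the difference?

Competitive equilibrium sets price equal to marginal cost: 197 − 0.5Q = 47 + Q, so Q = 100 and P = 147.
PS = P·Q − VC(Q) = 147·100 − (47·100 + ½·1·100²) = 5000.
Monopoly sets MR = MC: 197 − Q = 47 + Q ⇒ Q = 75, P = 197 − 0.5·75 = 159.5.
PS = P·Q − VC(Q) = 159.5·75 − (47·75 + ½·1·75²) = 5625.
Change in producer surplus: 5625 − 5000 = 625.

PS rises by 625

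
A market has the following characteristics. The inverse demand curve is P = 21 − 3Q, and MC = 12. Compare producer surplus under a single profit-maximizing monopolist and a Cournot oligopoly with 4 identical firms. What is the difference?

The monopolist equates marginal revenue to marginal cost: 21 − 6Q = 12, so Q = 1.5. From demand, P = 16.5.
PS = (16.5 − 12)·1.5 = 6.75.
With 4 symmetric Cournot firms, each firm's FOC gives 21 − 15q = 12, so q = 0.6, Q = 4·0.6 = 2.4, and P = 13.8.
PS = (13.8 − 12)·2.4 = 4.32.
Change in producer surplus: 4.32 − 6.75 = −2.43.

Producer surplus falls by 2.43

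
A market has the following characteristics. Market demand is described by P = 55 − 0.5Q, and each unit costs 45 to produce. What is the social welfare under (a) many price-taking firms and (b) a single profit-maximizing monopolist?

Perfect competition: P = MC = 45, so 55 − 0.5Q = 45 and Q = 20.
CS = ½·(55 − 45)·20 = 100; PS = (45 − 45)·20 = 0; TS = 100.
Monopoly sets MR = MC: 55 − Q = 45 ⇒ Q = 10, P = 55 − 0.5·10 = 50.
CS = ½·(55 − 50)·10 = 25; PS = (50 − 45)·10 = 50; TS = 75.

Competition: TS = 100; Monopoly: TS = 75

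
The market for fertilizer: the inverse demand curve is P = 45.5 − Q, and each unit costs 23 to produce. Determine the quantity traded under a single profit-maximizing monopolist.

The monopolist equates marginal revenue to marginal cost: 45.5 − 2Q = 23, so Q = 11.25. From demand, P = 34.25.

Q = 11.25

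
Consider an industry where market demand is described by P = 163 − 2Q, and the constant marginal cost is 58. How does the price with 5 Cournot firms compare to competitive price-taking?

With 5 symmetric Cournot firms, each firm's FOC gives 163 − 12q = 58, so q = 8.75, Q = 5·8.75 = 43.75, and P = 75.5.
Competitive firms price at marginal cost: P = 58, giving Q = 52.5.

Cournot: P = 75.5; Competition: P = 58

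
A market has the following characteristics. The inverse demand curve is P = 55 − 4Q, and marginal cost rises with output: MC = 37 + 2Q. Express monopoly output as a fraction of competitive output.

The monopolist equates marginal revenue to marginal cost: 55 − 8Q = 37 + 2Q, so Q = 1.8. From demand, P = 47.8.
Competitive equilibrium sets price equal to marginal cost: 55 − 4Q = 37 + 2Q, so Q = 3 and P = 43.
Ratio Q_m/Q_c = 1.8/3 = 0.6.

Q_m/Q_c = 0.6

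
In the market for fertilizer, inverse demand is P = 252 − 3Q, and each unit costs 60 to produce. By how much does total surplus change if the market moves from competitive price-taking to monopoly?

Perfect competition: P = MC = 60, so 252 − 3Q = 60 and Q = 64.
CS = ½·(252 − 60)·64 = 6144; PS = (60 − 60)·64 = 0; TS = 6144.
The monopolist equates marginal revenue to marginal cost: 252 − 6Q = 60, so Q = 32. From demand, P = 156.
CS = ½·(252 − 156)·32 = 1536; PS = (156 − 60)·32 = 3072; TS = 4608.
Change in total surplus: 4608 − 6144 = −1536.

Total surplus falls by 1536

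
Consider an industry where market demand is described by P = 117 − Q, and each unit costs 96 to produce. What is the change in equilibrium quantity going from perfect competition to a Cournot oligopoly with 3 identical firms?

Equilibrium quantity falls by 5.25

Perfect competition: P = MC = 96, so 117 − Q = 96 and Q = 21.
Cournot with 3 identical firms: the symmetric best-response condition is 117 − 4q = 96. Each firm produces q = 5.25, total output Q = 15.75, price P = 101.25.
Change in equilibrium quantity: 15.75 − 21 = −5.25.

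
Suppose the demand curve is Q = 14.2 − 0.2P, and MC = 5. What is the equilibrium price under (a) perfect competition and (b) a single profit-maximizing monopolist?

Competition: P = 5; Monopoly: P = 38

Inverting demand: P = 71 − 5Q.
Competitive firms price at marginal cost: P = 5, giving Q = 13.2.
A monopolist chooses Q where MR = MC. MR = 71 − 10Q; setting this equal to 5 gives Q = 6.6 and P = 38.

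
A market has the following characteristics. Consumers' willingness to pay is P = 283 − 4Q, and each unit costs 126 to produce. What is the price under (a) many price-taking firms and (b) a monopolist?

Competition: P = 126; Monopoly: P = 204.5

Perfect competition: P = MC = 126, so 283 − 4Q = 126 and Q = 39.25.
The monopolist equates marginal revenue to marginal cost: 283 − 8Q = 126, so Q = 19.625. From demand, P = 204.5.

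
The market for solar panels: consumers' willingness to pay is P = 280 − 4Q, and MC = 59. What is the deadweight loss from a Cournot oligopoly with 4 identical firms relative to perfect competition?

DWL = 244.205

Competitive firms price at marginal cost: P = 59, giving Q = 55.25.
Cournot with 4 identical firms: the symmetric best-response condition is 280 − 20q = 59. Each firm produces q = 11.05, total output Q = 44.2, price P = 103.2.
DWL is the triangle between Q = 44.2 and Q = 55.25: ½·(55.25 − 44.2)·(103.2 − 59) = 244.205.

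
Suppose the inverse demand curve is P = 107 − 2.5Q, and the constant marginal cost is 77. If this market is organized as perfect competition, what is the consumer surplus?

Perfect competition: P = MC = 77, so 107 − 2.5Q = 77 and Q = 12.
CS = ½·(107 − 77)·12 = 180.

CS = 180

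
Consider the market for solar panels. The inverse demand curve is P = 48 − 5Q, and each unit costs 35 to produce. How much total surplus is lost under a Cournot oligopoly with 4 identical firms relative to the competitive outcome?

DWL = 0.676

Under competition P = MC = 35, so Q = (48 − 35)/5 = 2.6.
Cournot with 4 identical firms: the symmetric best-response condition is 48 − 25q = 35. Each firm produces q = 0.52, total output Q = 2.08, price P = 37.6.
DWL is the triangle between Q = 2.08 and Q = 2.6: ½·(2.6 − 2.08)·(37.6 − 35) = 0.676.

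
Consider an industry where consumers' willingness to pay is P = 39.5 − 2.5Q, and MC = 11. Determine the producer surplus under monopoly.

PS = 81.225

A monopolist chooses Q where MR = MC. MR = 39.5 − 5Q; setting this equal to 11 gives Q = 5.7 and P = 25.25.
PS = (25.25 − 11)·5.7 = 81.225.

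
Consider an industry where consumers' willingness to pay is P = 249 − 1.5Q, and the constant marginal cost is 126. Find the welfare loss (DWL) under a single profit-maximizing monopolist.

Perfect competition: P = MC = 126, so 249 − 1.5Q = 126 and Q = 82.
Monopoly sets MR = MC: 249 − 3Q = 126 ⇒ Q = 41, P = 249 − 1.5·41 = 187.5.
DWL is the triangle between Q = 41 and Q = 82: ½·(82 − 41)·(187.5 − 126) = 1260.75.

DWL = 1260.75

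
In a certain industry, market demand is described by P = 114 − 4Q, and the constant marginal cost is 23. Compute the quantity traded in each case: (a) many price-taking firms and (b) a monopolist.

Perfect competition: P = MC = 23, so 114 − 4Q = 23 and Q = 22.75.
Monopoly sets MR = MC: 114 − 8Q = 23 ⇒ Q = 11.375, P = 114 − 4·11.375 = 68.5.

Competition: Q = 22.75; Monopoly: Q = 11.375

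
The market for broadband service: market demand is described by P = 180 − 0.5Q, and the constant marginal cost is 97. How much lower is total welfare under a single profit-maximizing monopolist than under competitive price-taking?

Under competition P = MC = 97, so Q = (180 − 97)/0.5 = 166.
CS = ½·(180 − 97)·166 = 6889; PS = (97 − 97)·166 = 0; TS = 6889.
A monopolist chooses Q where MR = MC. MR = 180 − Q; setting this equal to 97 gives Q = 83 and P = 138.5.
CS = ½·(180 − 138.5)·83 = 1722.25; PS = (138.5 − 97)·83 = 3444.5; TS = 5166.75.
Change in total welfare: 5166.75 − 6889 = −1722.25.

Total welfare falls by 1722.25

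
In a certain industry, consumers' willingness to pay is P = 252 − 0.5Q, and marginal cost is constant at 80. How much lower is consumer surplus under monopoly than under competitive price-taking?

Perfect competition: P = MC = 80, so 252 − 0.5Q = 80 and Q = 344.
CS = ½·(252 − 80)·344 = 29584.
A monopolist chooses Q where MR = MC. MR = 252 − Q; setting this equal to 80 gives Q = 172 and P = 166.
CS = ½·(252 − 166)·172 = 7396.
Change in consumer surplus: 7396 − 29584 = −22188.

Consumer surplus falls by 22188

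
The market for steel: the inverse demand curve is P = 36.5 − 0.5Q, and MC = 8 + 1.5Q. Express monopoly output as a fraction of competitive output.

Q_m/Q_c = 0.8

Monopoly sets MR = MC: 36.5 − Q = 8 + 1.5Q ⇒ Q = 11.4, P = 36.5 − 0.5·11.4 = 30.8.
Under competition P = MC: 36.5 − 0.5Q = 8 + 1.5Q ⇒ Q = 14.25, P = 29.375.
Ratio Q_m/Q_c = 11.4/14.25 = 0.8.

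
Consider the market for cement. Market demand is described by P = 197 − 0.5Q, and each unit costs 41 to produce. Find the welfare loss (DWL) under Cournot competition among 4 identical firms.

Perfect competition: P = MC = 41, so 197 − 0.5Q = 41 and Q = 312.
With 4 symmetric Cournot firms, each firm's FOC gives 197 − 2.5q = 41, so q = 62.4, Q = 4·62.4 = 249.6, and P = 72.2.
DWL is the triangle between Q = 249.6 and Q = 312: ½·(312 − 249.6)·(72.2 − 41) = 973.44.

DWL = 973.44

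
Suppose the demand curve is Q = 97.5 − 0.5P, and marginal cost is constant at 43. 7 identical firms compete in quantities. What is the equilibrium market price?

Inverting demand: P = 195 − 2Q.
Cournot with 7 identical firms: the symmetric best-response condition is 195 − 16q = 43. Each firm produces q = 9.5, total output Q = 66.5, price P = 62.

P = 62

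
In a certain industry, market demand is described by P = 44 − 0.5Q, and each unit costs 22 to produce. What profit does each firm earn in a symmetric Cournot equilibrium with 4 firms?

π_i = 38.72

Cournot with 4 identical firms: the symmetric best-response condition is 44 − 2.5q = 22. Each firm produces q = 8.8, total output Q = 35.2, price P = 26.4.
Each firm's profit = (26.4 − 22)·8.8 = 38.72.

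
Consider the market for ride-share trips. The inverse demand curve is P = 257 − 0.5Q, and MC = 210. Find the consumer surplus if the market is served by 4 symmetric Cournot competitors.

With 4 symmetric Cournot firms, each firm's FOC gives 257 − 2.5q = 210, so q = 18.8, Q = 4·18.8 = 75.2, and P = 219.4.
CS = ½·(257 − 219.4)·75.2 = 1413.76.

CS = 1413.76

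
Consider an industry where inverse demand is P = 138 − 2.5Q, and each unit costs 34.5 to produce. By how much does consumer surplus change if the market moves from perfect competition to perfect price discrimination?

Perfect competition: P = MC = 34.5, so 138 − 2.5Q = 34.5 and Q = 41.4.
CS = ½·(138 − 34.5)·41.4 = 2142.45.
Under first-degree price discrimination the firm charges each unit its demand price and produces up to where P = MC, i.e. Q = 41.4. Consumer surplus is zero; producer surplus equals total surplus.
CS = 0.
Change in consumer surplus: 0 − 2142.45 = −2142.45.

Consumer surplus falls by 2142.45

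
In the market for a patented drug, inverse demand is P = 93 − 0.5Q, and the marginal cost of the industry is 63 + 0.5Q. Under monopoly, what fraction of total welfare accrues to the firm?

PS/TS = 0.75

A monopolist chooses Q where MR = MC. MR = 93 − Q; setting this equal to 63 + 0.5Q gives Q = 20 and P = 83.
CS = ½·(93 − 83)·20 = 100.
PS = P·Q − VC(Q) = 83·20 − (63·20 + ½·0.5·20²) = 300.
Share captured = PS/TS = 300/400 = 0.75.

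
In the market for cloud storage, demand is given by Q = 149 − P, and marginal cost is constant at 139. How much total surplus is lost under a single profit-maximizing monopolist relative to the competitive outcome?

DWL = 12.5

Inverting demand: P = 149 − Q.
Under competition P = MC = 139, so Q = (149 − 139)/1 = 10.
The monopolist equates marginal revenue to marginal cost: 149 − 2Q = 139, so Q = 5. From demand, P = 144.
DWL is the triangle between Q = 5 and Q = 10: ½·(10 − 5)·(144 − 139) = 12.5.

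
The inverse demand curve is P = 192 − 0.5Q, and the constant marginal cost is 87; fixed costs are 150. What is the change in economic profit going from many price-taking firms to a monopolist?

Competitive firms price at marginal cost: P = 87, giving Q = 210.
Profit = (87 − 87)·210 − 150 = −150.
A monopolist chooses Q where MR = MC. MR = 192 − Q; setting this equal to 87 gives Q = 105 and P = 139.5.
Profit = (139.5 − 87)·105 − 150 = 5362.5.
Change in economic profit: 5362.5 − −150 = 5512.5.

Economic profit rises by 5512.5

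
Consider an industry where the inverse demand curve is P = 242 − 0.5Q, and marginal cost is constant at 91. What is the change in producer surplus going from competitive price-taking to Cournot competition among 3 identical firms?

PS rises by 8550.375

Perfect competition: P = MC = 91, so 242 − 0.5Q = 91 and Q = 302.
PS = (91 − 91)·302 = 0.
Cournot with 3 identical firms: the symmetric best-response condition is 242 − 2q = 91. Each firm produces q = 75.5, total output Q = 226.5, price P = 128.75.
PS = (128.75 − 91)·226.5 = 8550.375.
Change in producer surplus: 8550.375 − 0 = 8550.375.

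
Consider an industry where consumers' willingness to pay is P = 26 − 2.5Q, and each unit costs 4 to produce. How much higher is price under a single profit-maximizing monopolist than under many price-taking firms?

Perfect competition: P = MC = 4, so 26 − 2.5Q = 4 and Q = 8.8.
The monopolist equates marginal revenue to marginal cost: 26 − 5Q = 4, so Q = 4.4. From demand, P = 15.
Change in price: 15 − 4 = 11.

P rises by 11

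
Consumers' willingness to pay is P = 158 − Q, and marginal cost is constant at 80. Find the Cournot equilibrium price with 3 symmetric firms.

P = 99.5

Cournot with 3 identical firms: the symmetric best-response condition is 158 − 4q = 80. Each firm produces q = 19.5, total output Q = 58.5, price P = 99.5.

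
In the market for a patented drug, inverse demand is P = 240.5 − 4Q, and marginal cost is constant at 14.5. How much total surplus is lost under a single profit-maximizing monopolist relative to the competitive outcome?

DWL = 1596.125

Under competition P = MC = 14.5, so Q = (240.5 − 14.5)/4 = 56.5.
A monopolist chooses Q where MR = MC. MR = 240.5 − 8Q; setting this equal to 14.5 gives Q = 28.25 and P = 127.5.
DWL is the triangle between Q = 28.25 and Q = 56.5: ½·(56.5 − 28.25)·(127.5 − 14.5) = 1596.125.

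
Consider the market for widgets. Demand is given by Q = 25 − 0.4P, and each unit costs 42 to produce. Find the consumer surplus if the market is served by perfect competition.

Inverting demand: P = 62.5 − 2.5Q.
Under competition P = MC = 42, so Q = (62.5 − 42)/2.5 = 8.2.
CS = ½·(62.5 − 42)·8.2 = 84.05.

CS = 84.05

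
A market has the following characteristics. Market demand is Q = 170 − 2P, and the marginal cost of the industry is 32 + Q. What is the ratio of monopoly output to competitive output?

Inverting demand: P = 85 − 0.5Q.
The monopolist equates marginal revenue to marginal cost: 85 − Q = 32 + Q, so Q = 26.5. From demand, P = 71.75.
Under competition P = MC: 85 − 0.5Q = 32 + Q ⇒ Q = 106/3, P = 202/3.
Ratio Q_m/Q_c = 26.5/(106/3) = 0.75.

Q_m/Q_c = 0.75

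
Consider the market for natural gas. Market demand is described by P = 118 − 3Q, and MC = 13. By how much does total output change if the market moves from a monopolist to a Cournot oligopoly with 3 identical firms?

Total output rises by 8.75

Monopoly sets MR = MC: 118 − 6Q = 13 ⇒ Q = 17.5, P = 118 − 3·17.5 = 65.5.
With 3 symmetric Cournot firms, each firm's FOC gives 118 − 12q = 13, so q = 8.75, Q = 3·8.75 = 26.25, and P = 39.25.
Change in total output: 26.25 − 17.5 = 8.75.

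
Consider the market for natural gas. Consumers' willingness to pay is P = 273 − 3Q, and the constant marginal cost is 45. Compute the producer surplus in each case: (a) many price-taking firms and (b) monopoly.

Competition: PS = 0; Monopoly: PS = 4332

Under competition P = MC = 45, so Q = (273 − 45)/3 = 76.
PS = (45 − 45)·76 = 0.
The monopolist equates marginal revenue to marginal cost: 273 − 6Q = 45, so Q = 38. From demand, P = 159.
PS = (159 − 45)·38 = 4332.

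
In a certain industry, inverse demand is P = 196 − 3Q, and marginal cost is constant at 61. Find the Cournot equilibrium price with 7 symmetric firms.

In a 7-firm Cournot equilibrium, symmetry and the first-order condition give q = (196 − 61)/(24) = 5.625. So Q = 39.375 and P = 77.875.

P = 77.875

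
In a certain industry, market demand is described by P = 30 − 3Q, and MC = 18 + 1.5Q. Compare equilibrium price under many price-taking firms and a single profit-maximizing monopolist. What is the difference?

Under competition P = MC: 30 − 3Q = 18 + 1.5Q ⇒ Q = 8/3, P = 22.
A monopolist chooses Q where MR = MC. MR = 30 − 6Q; setting this equal to 18 + 1.5Q gives Q = 1.6 and P = 25.2.
Change in equilibrium price: 25.2 − 22 = 3.2.

P rises by 3.2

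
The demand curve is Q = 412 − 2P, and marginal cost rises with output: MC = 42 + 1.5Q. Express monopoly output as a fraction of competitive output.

Inverting demand: P = 206 − 0.5Q.
Monopoly sets MR = MC: 206 − Q = 42 + 1.5Q ⇒ Q = 65.6, P = 206 − 0.5·65.6 = 173.2.
Under competition P = MC: 206 − 0.5Q = 42 + 1.5Q ⇒ Q = 82, P = 165.
Ratio Q_m/Q_c = 65.6/82 = 0.8.

Q_m/Q_c = 0.8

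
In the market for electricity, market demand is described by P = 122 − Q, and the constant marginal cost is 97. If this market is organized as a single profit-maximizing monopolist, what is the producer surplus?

PS = 156.25

A monopolist chooses Q where MR = MC. MR = 122 − 2Q; setting this equal to 97 gives Q = 12.5 and P = 109.5.
PS = (109.5 − 97)·12.5 = 156.25.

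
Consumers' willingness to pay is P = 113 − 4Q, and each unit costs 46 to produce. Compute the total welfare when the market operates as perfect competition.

Under competition P = MC = 46, so Q = (113 − 46)/4 = 16.75.
CS = ½·(113 − 46)·16.75 = 561.125; PS = (46 − 46)·16.75 = 0; TS = 561.125.

TS = 561.125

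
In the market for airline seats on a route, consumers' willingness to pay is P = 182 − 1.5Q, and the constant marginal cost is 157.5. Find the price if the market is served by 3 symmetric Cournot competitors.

P = 163.625

With 3 symmetric Cournot firms, each firm's FOC gives 182 − 6q = 157.5, so q = 49/12, Q = 3·49/12 = 12.25, and P = 163.625.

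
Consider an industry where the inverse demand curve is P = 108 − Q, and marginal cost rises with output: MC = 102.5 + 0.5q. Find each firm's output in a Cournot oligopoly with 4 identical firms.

q_i = 1

In a 4-firm Cournot equilibrium, symmetry and the first-order condition give q = (108 − 102.5)/(5.5) = 1. So Q = 4 and P = 104.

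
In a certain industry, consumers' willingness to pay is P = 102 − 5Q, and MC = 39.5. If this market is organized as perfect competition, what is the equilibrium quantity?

Perfect competition: P = MC = 39.5, so 102 − 5Q = 39.5 and Q = 12.5.

Q = 12.5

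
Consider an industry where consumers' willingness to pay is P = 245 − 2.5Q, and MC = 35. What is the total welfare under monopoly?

Monopoly sets MR = MC: 245 − 5Q = 35 ⇒ Q = 42, P = 245 − 2.5·42 = 140.
CS = ½·(245 − 140)·42 = 2205; PS = (140 − 35)·42 = 4410; TS = 6615.

TS = 6615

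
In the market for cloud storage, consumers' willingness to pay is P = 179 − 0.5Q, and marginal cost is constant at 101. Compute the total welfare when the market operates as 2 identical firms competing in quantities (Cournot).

In a 2-firm Cournot equilibrium, symmetry and the first-order condition give q = (179 − 101)/(1.5) = 52. So Q = 104 and P = 127.
CS = ½·(179 − 127)·104 = 2704; PS = (127 − 101)·104 = 2704; TS = 5408.

TS = 5408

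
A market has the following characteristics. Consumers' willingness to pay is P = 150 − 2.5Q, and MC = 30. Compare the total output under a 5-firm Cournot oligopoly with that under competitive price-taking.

Cournot: Q = 40; Competition: Q = 48

With 5 symmetric Cournot firms, each firm's FOC gives 150 − 15q = 30, so q = 8, Q = 5·8 = 40, and P = 50.
Competitive firms price at marginal cost: P = 30, giving Q = 48.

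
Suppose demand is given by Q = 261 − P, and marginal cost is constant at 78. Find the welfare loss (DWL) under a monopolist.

Inverting demand: P = 261 − Q.
Perfect competition: P = MC = 78, so 261 − Q = 78 and Q = 183.
The monopolist equates marginal revenue to marginal cost: 261 − 2Q = 78, so Q = 91.5. From demand, P = 169.5.
DWL is the triangle between Q = 91.5 and Q = 183: ½·(183 − 91.5)·(169.5 − 78) = 4186.125.

DWL = 4186.125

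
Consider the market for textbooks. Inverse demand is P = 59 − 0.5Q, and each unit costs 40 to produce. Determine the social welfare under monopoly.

Monopoly sets MR = MC: 59 − Q = 40 ⇒ Q = 19, P = 59 − 0.5·19 = 49.5.
CS = ½·(59 − 49.5)·19 = 90.25; PS = (49.5 − 40)·19 = 180.5; TS = 270.75.

TS = 270.75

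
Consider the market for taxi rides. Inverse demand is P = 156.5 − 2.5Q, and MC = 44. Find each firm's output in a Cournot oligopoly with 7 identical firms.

With 7 symmetric Cournot firms, each firm's FOC gives 156.5 − 20q = 44, so q = 5.625, Q = 7·5.625 = 39.375, and P = 929/16.

q_i = 5.625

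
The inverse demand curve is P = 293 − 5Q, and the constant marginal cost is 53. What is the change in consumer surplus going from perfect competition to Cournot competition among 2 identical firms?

Perfect competition: P = MC = 53, so 293 − 5Q = 53 and Q = 48.
CS = ½·(293 − 53)·48 = 5760.
With 2 symmetric Cournot firms, each firm's FOC gives 293 − 15q = 53, so q = 16, Q = 2·16 = 32, and P = 133.
CS = ½·(293 − 133)·32 = 2560.
Change in consumer surplus: 2560 − 5760 = −3200.

Consumer surplus falls by 3200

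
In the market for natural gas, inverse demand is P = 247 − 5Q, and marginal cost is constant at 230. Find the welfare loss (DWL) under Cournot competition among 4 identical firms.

DWL = 1.156

Perfect competition: P = MC = 230, so 247 − 5Q = 230 and Q = 3.4.
Cournot with 4 identical firms: the symmetric best-response condition is 247 − 25q = 230. Each firm produces q = 0.68, total output Q = 2.72, price P = 233.4.
DWL is the triangle between Q = 2.72 and Q = 3.4: ½·(3.4 − 2.72)·(233.4 − 230) = 1.156.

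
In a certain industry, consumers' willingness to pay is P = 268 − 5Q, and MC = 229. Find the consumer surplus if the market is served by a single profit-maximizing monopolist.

CS = 38.025

The monopolist equates marginal revenue to marginal cost: 268 − 10Q = 229, so Q = 3.9. From demand, P = 248.5.
CS = ½·(268 − 248.5)·3.9 = 38.025.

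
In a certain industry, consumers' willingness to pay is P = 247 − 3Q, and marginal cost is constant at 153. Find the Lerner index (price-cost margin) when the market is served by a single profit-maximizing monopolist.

Monopoly sets MR = MC: 247 − 6Q = 153 ⇒ Q = 47/3, P = 247 − 3·47/3 = 200.
Lerner index = (P − MC)/P = (200 − 153)/200 = 0.235.

Lerner index = 0.235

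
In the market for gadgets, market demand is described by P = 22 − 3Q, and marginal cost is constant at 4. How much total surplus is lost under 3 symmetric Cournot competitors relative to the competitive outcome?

DWL = 3.375

Perfect competition: P = MC = 4, so 22 − 3Q = 4 and Q = 6.
With 3 symmetric Cournot firms, each firm's FOC gives 22 − 12q = 4, so q = 1.5, Q = 3·1.5 = 4.5, and P = 8.5.
DWL is the triangle between Q = 4.5 and Q = 6: ½·(6 − 4.5)·(8.5 − 4) = 3.375.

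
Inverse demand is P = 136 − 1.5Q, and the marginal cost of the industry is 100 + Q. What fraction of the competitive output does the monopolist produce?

Monopoly sets MR = MC: 136 − 3Q = 100 + Q ⇒ Q = 9, P = 136 − 1.5·9 = 122.5.
Competitive equilibrium sets price equal to marginal cost: 136 − 1.5Q = 100 + Q, so Q = 14.4 and P = 114.4.
Ratio Q_m/Q_c = 9/14.4 = 0.625.

Q_m/Q_c = 0.625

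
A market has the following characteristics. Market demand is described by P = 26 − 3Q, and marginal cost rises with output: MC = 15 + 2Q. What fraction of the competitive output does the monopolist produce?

Q_m/Q_c = 0.625

Monopoly sets MR = MC: 26 − 6Q = 15 + 2Q ⇒ Q = 1.375, P = 26 − 3·1.375 = 21.875.
Competitive equilibrium sets price equal to marginal cost: 26 − 3Q = 15 + 2Q, so Q = 2.2 and P = 19.4.
Ratio Q_m/Q_c = 1.375/2.2 = 0.625.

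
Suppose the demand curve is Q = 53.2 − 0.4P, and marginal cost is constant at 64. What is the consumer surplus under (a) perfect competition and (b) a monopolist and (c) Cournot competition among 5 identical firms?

Competition: CS = 952.2; Monopoly: CS = 238.05; Cournot: CS = 661.25

Inverting demand: P = 133 − 2.5Q.
Competitive firms price at marginal cost: P = 64, giving Q = 27.6.
CS = ½·(133 − 64)·27.6 = 952.2.
Monopoly sets MR = MC: 133 − 5Q = 64 ⇒ Q = 13.8, P = 133 − 2.5·13.8 = 98.5.
CS = ½·(133 − 98.5)·13.8 = 238.05.
With 5 symmetric Cournot firms, each firm's FOC gives 133 − 15q = 64, so q = 4.6, Q = 5·4.6 = 23, and P = 75.5.
CS = ½·(133 − 75.5)·23 = 661.25.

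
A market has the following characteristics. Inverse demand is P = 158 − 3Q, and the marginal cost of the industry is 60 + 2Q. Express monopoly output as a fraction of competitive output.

Q_m/Q_c = 0.625

Monopoly sets MR = MC: 158 − 6Q = 60 + 2Q ⇒ Q = 12.25, P = 158 − 3·12.25 = 121.25.
Competitive equilibrium sets price equal to marginal cost: 158 − 3Q = 60 + 2Q, so Q = 19.6 and P = 99.2.
Ratio Q_m/Q_c = 12.25/19.6 = 0.625.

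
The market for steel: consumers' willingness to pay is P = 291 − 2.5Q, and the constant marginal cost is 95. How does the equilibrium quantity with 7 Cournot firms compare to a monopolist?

Cournot: Q = 68.6; Monopoly: Q = 39.2

In a 7-firm Cournot equilibrium, symmetry and the first-order condition give q = (291 − 95)/(20) = 9.8. So Q = 68.6 and P = 119.5.
A monopolist chooses Q where MR = MC. MR = 291 − 5Q; setting this equal to 95 gives Q = 39.2 and P = 193.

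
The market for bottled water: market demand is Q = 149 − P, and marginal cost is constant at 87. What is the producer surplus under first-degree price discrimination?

PS = 1922

Inverting demand: P = 149 − Q.
Under first-degree price discrimination the firm charges each unit its demand price and produces up to where P = MC, i.e. Q = 62. Consumer surplus is zero; producer surplus equals total surplus.
PS = ½·(149 − 87)·62 = 1922.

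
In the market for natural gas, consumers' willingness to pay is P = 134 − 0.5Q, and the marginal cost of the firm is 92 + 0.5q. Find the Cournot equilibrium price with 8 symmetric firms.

With 8 symmetric Cournot firms, each firm's FOC gives 134 − 4.5q = 92 + 0.5q, so q = 8.4, Q = 8·8.4 = 67.2, and P = 100.4.

P = 100.4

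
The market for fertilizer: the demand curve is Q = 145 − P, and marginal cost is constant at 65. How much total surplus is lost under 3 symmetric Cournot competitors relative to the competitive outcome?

DWL = 200

Inverting demand: P = 145 − Q.
Under competition P = MC = 65, so Q = (145 − 65)/1 = 80.
Cournot with 3 identical firms: the symmetric best-response condition is 145 − 4q = 65. Each firm produces q = 20, total output Q = 60, price P = 85.
DWL is the triangle between Q = 60 and Q = 80: ½·(80 − 60)·(85 − 65) = 200.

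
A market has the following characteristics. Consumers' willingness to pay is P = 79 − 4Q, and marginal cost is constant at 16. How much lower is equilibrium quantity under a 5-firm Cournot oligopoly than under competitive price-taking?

Q falls by 2.625

Under competition P = MC = 16, so Q = (79 − 16)/4 = 15.75.
Cournot with 5 identical firms: the symmetric best-response condition is 79 − 24q = 16. Each firm produces q = 2.625, total output Q = 13.125, price P = 26.5.
Change in equilibrium quantity: 13.125 − 15.75 = −2.625.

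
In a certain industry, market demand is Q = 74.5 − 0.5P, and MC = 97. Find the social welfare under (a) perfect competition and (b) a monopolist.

Competition: TS = 676; Monopoly: TS = 507

Inverting demand: P = 149 − 2Q.
Competitive firms price at marginal cost: P = 97, giving Q = 26.
CS = ½·(149 − 97)·26 = 676; PS = (97 − 97)·26 = 0; TS = 676.
Monopoly sets MR = MC: 149 − 4Q = 97 ⇒ Q = 13, P = 149 − 2·13 = 123.
CS = ½·(149 − 123)·13 = 169; PS = (123 − 97)·13 = 338; TS = 507.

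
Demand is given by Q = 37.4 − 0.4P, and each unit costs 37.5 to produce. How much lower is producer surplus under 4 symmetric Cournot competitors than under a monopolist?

Inverting demand: P = 93.5 − 2.5Q.
Monopoly sets MR = MC: 93.5 − 5Q = 37.5 ⇒ Q = 11.2, P = 93.5 − 2.5·11.2 = 65.5.
PS = (65.5 − 37.5)·11.2 = 313.6.
Cournot with 4 identical firms: the symmetric best-response condition is 93.5 − 12.5q = 37.5. Each firm produces q = 4.48, total output Q = 17.92, price P = 48.7.
PS = (48.7 − 37.5)·17.92 = 200.704.
Change in producer surplus: 200.704 − 313.6 = −112.896.

PS falls by 112.896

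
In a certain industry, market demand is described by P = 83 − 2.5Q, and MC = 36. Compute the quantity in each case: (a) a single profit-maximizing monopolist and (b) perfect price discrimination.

Monopoly: Q = 9.4; Perfect PD: Q = 18.8

Monopoly sets MR = MC: 83 − 5Q = 36 ⇒ Q = 9.4, P = 83 − 2.5·9.4 = 59.5.
Under first-degree price discrimination the firm charges each unit its demand price and produces up to where P = MC, i.e. Q = 18.8. Consumer surplus is zero; producer surplus equals total surplus.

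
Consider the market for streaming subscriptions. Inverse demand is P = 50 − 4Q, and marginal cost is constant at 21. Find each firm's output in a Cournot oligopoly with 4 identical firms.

Cournot with 4 identical firms: the symmetric best-response condition is 50 − 20q = 21. Each firm produces q = 1.45, total output Q = 5.8, price P = 26.8.

q_i = 1.45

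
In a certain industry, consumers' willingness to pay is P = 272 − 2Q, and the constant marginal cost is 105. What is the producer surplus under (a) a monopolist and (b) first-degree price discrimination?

Monopoly: PS = 3486.125; Perfect PD: PS = 6972.25

Monopoly sets MR = MC: 272 − 4Q = 105 ⇒ Q = 41.75, P = 272 − 2·41.75 = 188.5.
PS = (188.5 − 105)·41.75 = 3486.125.
Under first-degree price discrimination the firm charges each unit its demand price and produces up to where P = MC, i.e. Q = 83.5. Consumer surplus is zero; producer surplus equals total surplus.
PS = ½·(272 − 105)·83.5 = 6972.25.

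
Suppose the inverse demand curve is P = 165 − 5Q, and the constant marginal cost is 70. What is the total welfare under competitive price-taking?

TS = 902.5

Under competition P = MC = 70, so Q = (165 − 70)/5 = 19.
CS = ½·(165 − 70)·19 = 902.5; PS = (70 − 70)·19 = 0; TS = 902.5.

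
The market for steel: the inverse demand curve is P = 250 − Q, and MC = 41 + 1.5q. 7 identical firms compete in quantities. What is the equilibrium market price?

P = 96

Cournot with 7 identical firms: the symmetric best-response condition is 250 − 8q = 41 + 1.5q. Each firm produces q = 22, total output Q = 154, price P = 96.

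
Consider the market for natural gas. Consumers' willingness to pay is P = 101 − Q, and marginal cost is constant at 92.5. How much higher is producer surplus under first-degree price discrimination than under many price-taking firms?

PS rises by 36.125

Under competition P = MC = 92.5, so Q = (101 − 92.5)/1 = 8.5.
PS = (92.5 − 92.5)·8.5 = 0.
With perfect price discrimination, output is the efficient level Q = 8.5 (where demand meets MC), but every buyer pays their willingness to pay: CS = 0 and PS = total surplus.
PS = ½·(101 − 92.5)·8.5 = 36.125.
Change in producer surplus: 36.125 − 0 = 36.125.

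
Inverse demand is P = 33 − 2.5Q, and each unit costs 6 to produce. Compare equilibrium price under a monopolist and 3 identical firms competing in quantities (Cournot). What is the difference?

Monopoly sets MR = MC: 33 − 5Q = 6 ⇒ Q = 5.4, P = 33 − 2.5·5.4 = 19.5.
Cournot with 3 identical firms: the symmetric best-response condition is 33 − 10q = 6. Each firm produces q = 2.7, total output Q = 8.1, price P = 12.75.
Change in equilibrium price: 12.75 − 19.5 = −6.75.

P falls by 6.75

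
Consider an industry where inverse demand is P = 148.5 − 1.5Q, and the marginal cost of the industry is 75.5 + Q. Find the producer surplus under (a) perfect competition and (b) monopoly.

Competition: PS = 426.32; Monopoly: PS = 666.125

Under competition P = MC: 148.5 − 1.5Q = 75.5 + Q ⇒ Q = 29.2, P = 104.7.
PS = P·Q − VC(Q) = 104.7·29.2 − (75.5·29.2 + ½·1·29.2²) = 426.32.
A monopolist chooses Q where MR = MC. MR = 148.5 − 3Q; setting this equal to 75.5 + Q gives Q = 18.25 and P = 121.125.
PS = P·Q − VC(Q) = 121.125·18.25 − (75.5·18.25 + ½·1·18.25²) = 666.125.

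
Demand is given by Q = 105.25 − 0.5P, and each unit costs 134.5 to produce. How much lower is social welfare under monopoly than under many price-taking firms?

Inverting demand: P = 210.5 − 2Q.
Competitive firms price at marginal cost: P = 134.5, giving Q = 38.
CS = ½·(210.5 − 134.5)·38 = 1444; PS = (134.5 − 134.5)·38 = 0; TS = 1444.
A monopolist chooses Q where MR = MC. MR = 210.5 − 4Q; setting this equal to 134.5 gives Q = 19 and P = 172.5.
CS = ½·(210.5 − 172.5)·19 = 361; PS = (172.5 − 134.5)·19 = 722; TS = 1083.
Change in social welfare: 1083 − 1444 = −361.

Social welfare falls by 361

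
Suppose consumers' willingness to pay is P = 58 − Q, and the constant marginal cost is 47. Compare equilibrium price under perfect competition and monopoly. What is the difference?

Equilibrium price rises by 5.5

Under competition P = MC = 47, so Q = (58 − 47)/1 = 11.
A monopolist chooses Q where MR = MC. MR = 58 − 2Q; setting this equal to 47 gives Q = 5.5 and P = 52.5.
Change in equilibrium price: 52.5 − 47 = 5.5.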